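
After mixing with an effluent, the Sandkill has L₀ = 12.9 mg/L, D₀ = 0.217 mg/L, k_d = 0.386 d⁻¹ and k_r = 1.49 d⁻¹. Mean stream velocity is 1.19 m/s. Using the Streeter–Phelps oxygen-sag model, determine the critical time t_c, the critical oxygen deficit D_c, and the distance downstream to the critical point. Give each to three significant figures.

t_c ≈ 1.18 d; D_c ≈ 2.12 mg/L; x_c ≈ 121 km

At the critical point dD/dt = 0, so k_d L₀ e^(−k_d t) = k_r D. Substituting D(t) from the Streeter–Phelps equation and solving for t gives
t_c = ln[(k_r/k_d)(1 − D₀(k_r−k_d)/(k_d L₀))] / (k_r−k_d).
Here k_r−k_d = 1.104 d⁻¹ and 1 − D₀(k_r−k_d)/(k_d L₀) = 1 − 0.217×1.104/(0.386×12.9) = 0.9519, so
t_c = ln(3.860 × 0.9519) / 1.104 = 1.301 / 1.104 = 1.179 d.
L(t_c) = L₀ e^(−k_d t_c) = 12.9 × 0.6344 = 8.184 mg/L, and at the critical point k_r D_c = k_d L, so D_c = (0.386/1.49) × 8.184 = 2.120 mg/L.
x_c = v t_c = 1.19 m/s × 1.179 d × 86400 s/d = 121200 m ≈ 121 km.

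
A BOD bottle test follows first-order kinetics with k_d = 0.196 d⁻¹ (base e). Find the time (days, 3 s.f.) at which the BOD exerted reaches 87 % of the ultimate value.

t ≈ 10.4 d

y/L₀ = 1 − e^(−k_d t) = 0.87 ⇒ e^(−k_d t) = 0.130
t = −ln(0.130) / 0.196 = 2.040 / 0.196 = 10.41 d.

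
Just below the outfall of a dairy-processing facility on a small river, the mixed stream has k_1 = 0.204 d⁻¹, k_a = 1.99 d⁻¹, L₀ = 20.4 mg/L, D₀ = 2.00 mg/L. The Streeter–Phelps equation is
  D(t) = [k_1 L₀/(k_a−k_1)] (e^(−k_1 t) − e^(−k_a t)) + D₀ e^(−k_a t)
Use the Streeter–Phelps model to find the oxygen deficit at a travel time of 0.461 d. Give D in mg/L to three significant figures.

k_1 L₀/(k_a−k_1) = 0.204×20.4/(1.99−0.204) = 4.162/1.786 = 2.330 mg/L.
e^(−k_1 t) = e^(−0.204×0.4610) = 0.9102; e^(−k_a t) = e^(−1.99×0.4610) = 0.3996.
D = 2.330 × (0.9102 − 0.3996) + 2.00 × 0.3996 = 1.190 + 0.7991 = 1.989 mg/L.

D ≈ 1.99 mg/L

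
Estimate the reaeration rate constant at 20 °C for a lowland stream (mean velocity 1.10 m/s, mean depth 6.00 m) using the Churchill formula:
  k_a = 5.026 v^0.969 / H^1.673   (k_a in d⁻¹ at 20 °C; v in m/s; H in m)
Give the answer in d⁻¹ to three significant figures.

k_a ≈ 0.275 d⁻¹

k_a = 5.026 × 1.10^0.969 / 6.00^1.673 = 5.026 × 1.097 / 20.04 = 0.2751 d⁻¹.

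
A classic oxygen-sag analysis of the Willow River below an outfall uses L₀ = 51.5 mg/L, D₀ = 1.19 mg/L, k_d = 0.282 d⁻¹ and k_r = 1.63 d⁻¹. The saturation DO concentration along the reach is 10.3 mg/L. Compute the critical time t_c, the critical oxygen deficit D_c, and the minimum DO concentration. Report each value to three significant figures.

At the critical point dD/dt = 0, so k_d L₀ e^(−k_d t) = k_r D. Substituting D(t) from the Streeter–Phelps equation and solving for t gives
t_c = ln[(k_r/k_d)(1 − D₀(k_r−k_d)/(k_d L₀))] / (k_r−k_d).
Here k_r−k_d = 1.348 d⁻¹ and 1 − D₀(k_r−k_d)/(k_d L₀) = 1 − 1.19×1.348/(0.282×51.5) = 0.8895, so
t_c = ln(5.780 × 0.8895) / 1.348 = 1.637 / 1.348 = 1.215 d.
L(t_c) = L₀ e^(−k_d t_c) = 51.5 × 0.7100 = 36.56 mg/L, and at the critical point k_r D_c = k_d L, so D_c = (0.282/1.63) × 36.56 = 6.326 mg/L.
Minimum DO = C_s − D_c = 10.3 − 6.326 = 3.974 mg/L.

t_c ≈ 1.21 d; D_c ≈ 6.33 mg/L; min DO ≈ 3.97 mg/L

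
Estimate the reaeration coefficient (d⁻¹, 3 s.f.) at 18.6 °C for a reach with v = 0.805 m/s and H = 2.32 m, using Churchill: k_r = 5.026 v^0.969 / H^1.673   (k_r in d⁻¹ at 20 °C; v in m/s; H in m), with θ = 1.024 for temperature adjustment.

k_r ≈ 0.964 d⁻¹

k_r(20) = 5.026 × 0.805^0.969 / 2.32^1.673 = 5.026 × 0.8104 / 4.088 = 0.9965 d⁻¹.
k_r(18.6) = 0.9965 × 1.024^(18.6−20) = 0.9965 × 0.9673 = 0.9640 d⁻¹.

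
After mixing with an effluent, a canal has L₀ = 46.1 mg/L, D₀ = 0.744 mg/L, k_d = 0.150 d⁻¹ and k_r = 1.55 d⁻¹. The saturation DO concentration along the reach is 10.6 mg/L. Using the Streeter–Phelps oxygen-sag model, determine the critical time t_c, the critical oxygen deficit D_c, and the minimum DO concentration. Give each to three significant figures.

t_c ≈ 1.55 d; D_c ≈ 3.53 mg/L; min DO ≈ 7.07 mg/L

At the critical point dD/dt = 0, so k_d L₀ e^(−k_d t) = k_r D. Substituting D(t) from the Streeter–Phelps equation and solving for t gives
t_c = ln[(k_r/k_d)(1 − D₀(k_r−k_d)/(k_d L₀))] / (k_r−k_d).
Here k_r−k_d = 1.400 d⁻¹ and 1 − D₀(k_r−k_d)/(k_d L₀) = 1 − 0.744×1.400/(0.150×46.1) = 0.8494, so
t_c = ln(10.33 × 0.8494) / 1.400 = 2.172 / 1.400 = 1.552 d.
D_c = (k_d/k_r) L₀ e^(−k_d t_c) = (0.150/1.55) × 46.1 × e^(−0.150×1.552) = 0.09677 × 46.1 × 0.7924 = 3.535 mg/L.
Minimum DO = C_s − D_c = 10.6 − 3.535 = 7.065 mg/L.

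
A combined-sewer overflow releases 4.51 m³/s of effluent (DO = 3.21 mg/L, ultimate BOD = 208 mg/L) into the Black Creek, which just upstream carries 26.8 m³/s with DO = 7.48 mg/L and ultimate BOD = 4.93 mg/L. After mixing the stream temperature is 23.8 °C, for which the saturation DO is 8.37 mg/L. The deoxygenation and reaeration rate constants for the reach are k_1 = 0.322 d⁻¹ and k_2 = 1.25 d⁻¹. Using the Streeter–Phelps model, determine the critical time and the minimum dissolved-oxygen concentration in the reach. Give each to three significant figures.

Mixed DO = (26.8×7.48 + 4.51×3.21)/(26.8+4.51) = 214.9/31.31 = 6.865 mg/L.
Mixed L₀ = (26.8×4.93 + 4.51×208)/(31.31) = 1070/31.31 = 34.18 mg/L.
Initial deficit D₀ = C_s − DO₀ = 8.37 − 6.865 = 1.505 mg/L.
t_c = (1/0.9280) ln[(1.25/0.322)(1 − 1.505×0.9280/(0.322×34.18))] = 1.078 × ln(3.389) = 1.315 d.
D_c = (0.322/1.25) × 34.18 × e^(−0.322×1.315) = 0.2576 × 34.18 × 0.6547 = 5.765 mg/L.
Minimum DO = 8.37 − 5.765 = 2.605 mg/L.

t_c ≈ 1.32 d; minimum DO ≈ 2.61 mg/L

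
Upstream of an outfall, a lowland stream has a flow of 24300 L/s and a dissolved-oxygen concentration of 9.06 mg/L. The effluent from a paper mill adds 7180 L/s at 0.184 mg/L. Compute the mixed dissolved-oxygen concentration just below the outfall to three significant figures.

7.04 mg/L

Flow-weighted mixing: C = (Q_r C_r + Q_w C_w)/(Q_r + Q_w)
= (24300×9.06 + 7180×0.184)/(24300 + 7180) = 221500/31480 = 7.036 mg/L.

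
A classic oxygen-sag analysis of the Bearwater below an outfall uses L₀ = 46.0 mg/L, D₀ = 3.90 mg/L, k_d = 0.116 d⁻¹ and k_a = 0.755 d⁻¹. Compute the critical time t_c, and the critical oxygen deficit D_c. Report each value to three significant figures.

t_c ≈ 1.95 d; D_c ≈ 5.64 mg/L

t_c = [1/(k_a−k_d)] ln[(k_a/k_d)(1 − D₀(k_a−k_d)/(k_d L₀))]
= [1/(0.755−0.116)] ln[(0.755/0.116)(1 − 3.90×0.6390/(0.116×46.0))]
= (1/0.6390) ln[6.509 × 0.5330] = 1.565 × ln(3.469) = 1.565 × 1.244 = 1.947 d.
D_c = (k_d/k_a) L₀ e^(−k_d t_c) = (0.116/0.755) × 46.0 × e^(−0.116×1.947) = 0.1536 × 46.0 × 0.7979 = 5.639 mg/L.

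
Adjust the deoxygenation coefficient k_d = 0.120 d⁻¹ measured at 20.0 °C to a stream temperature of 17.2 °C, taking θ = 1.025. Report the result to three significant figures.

k_d ≈ 0.112 d⁻¹

k_d(T₂) = k_d(T₁) · θ^(T₂−T₁) = 0.120 × 1.025^(17.2−20.0)
= 0.120 × 1.025^-2.80 = 0.120 × 0.9332 = 0.1120 d⁻¹.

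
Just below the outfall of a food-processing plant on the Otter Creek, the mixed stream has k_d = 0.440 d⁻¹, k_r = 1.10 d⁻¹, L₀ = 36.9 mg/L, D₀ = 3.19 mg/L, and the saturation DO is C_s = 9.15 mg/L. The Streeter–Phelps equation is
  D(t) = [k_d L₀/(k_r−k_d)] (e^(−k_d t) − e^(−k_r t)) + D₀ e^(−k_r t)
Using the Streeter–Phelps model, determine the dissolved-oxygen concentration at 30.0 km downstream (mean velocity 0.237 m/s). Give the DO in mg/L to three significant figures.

DO ≈ 0.511 mg/L

Travel time t = x/v = 30.0 km / (0.237 m/s) = 30000 m / 0.237 m/s = 126600 s = 1.465 d.
k_d L₀/(k_r−k_d) = 0.440×36.9/(1.10−0.440) = 16.24/0.6600 = 24.60 mg/L.
e^(−k_d t) = e^(−0.440×1.465) = 0.5249; e^(−k_r t) = e^(−1.10×1.465) = 0.1996.
D = 24.60 × (0.5249 − 0.1996) + 3.19 × 0.1996 = 8.002 + 0.6366 = 8.639 mg/L.
DO = C_s − D = 9.15 − 8.639 = 0.5114 mg/L.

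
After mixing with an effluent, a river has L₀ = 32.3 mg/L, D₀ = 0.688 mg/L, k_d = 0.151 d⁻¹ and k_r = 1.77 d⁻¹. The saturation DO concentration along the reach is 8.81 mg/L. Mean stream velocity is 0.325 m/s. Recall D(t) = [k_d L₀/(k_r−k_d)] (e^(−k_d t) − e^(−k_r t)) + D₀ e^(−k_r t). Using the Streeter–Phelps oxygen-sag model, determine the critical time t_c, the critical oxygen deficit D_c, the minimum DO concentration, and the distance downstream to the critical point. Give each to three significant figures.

t_c ≈ 1.36 d; D_c ≈ 2.24 mg/L; min DO ≈ 6.57 mg/L; x_c ≈ 38.2 km

At the critical point dD/dt = 0, so k_d L₀ e^(−k_d t) = k_r D. Substituting D(t) from the Streeter–Phelps equation and solving for t gives
t_c = ln[(k_r/k_d)(1 − D₀(k_r−k_d)/(k_d L₀))] / (k_r−k_d).
Here k_r−k_d = 1.619 d⁻¹ and 1 − D₀(k_r−k_d)/(k_d L₀) = 1 − 0.688×1.619/(0.151×32.3) = 0.7716, so
t_c = ln(11.72 × 0.7716) / 1.619 = 2.202 / 1.619 = 1.360 d.
L(t_c) = L₀ e^(−k_d t_c) = 32.3 × 0.8143 = 26.30 mg/L, and at the critical point k_r D_c = k_d L, so D_c = (0.151/1.77) × 26.30 = 2.244 mg/L.
Minimum DO = C_s − D_c = 8.81 − 2.244 = 6.566 mg/L.
x_c = v t_c = 0.325 m/s × 1.360 d × 86400 s/d = 38190 m ≈ 38.2 km.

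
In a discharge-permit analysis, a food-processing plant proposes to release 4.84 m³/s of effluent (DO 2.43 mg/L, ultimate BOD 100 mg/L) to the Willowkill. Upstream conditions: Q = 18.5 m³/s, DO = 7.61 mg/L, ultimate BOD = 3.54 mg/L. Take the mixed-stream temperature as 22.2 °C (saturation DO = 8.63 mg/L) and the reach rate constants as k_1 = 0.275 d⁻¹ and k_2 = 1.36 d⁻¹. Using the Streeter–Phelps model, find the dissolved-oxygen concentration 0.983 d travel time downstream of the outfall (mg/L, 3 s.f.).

DO ≈ 5.09 mg/L

Mixed DO = (18.5×7.61 + 4.84×2.43)/(18.5+4.84) = 152.5/23.34 = 6.536 mg/L.
Mixed L₀ = (18.5×3.54 + 4.84×100)/(23.34) = 549.5/23.34 = 23.54 mg/L.
Initial deficit D₀ = C_s − DO₀ = 8.63 − 6.536 = 2.094 mg/L.
D(0.983) = [0.275×23.54/(1.36−0.275)](e^(−0.275×0.983) − e^(−1.36×0.983)) + 2.094 e^(−1.36×0.983)
= 5.967 × (0.7631 − 0.2627) + 2.094 × 0.2627 = 3.536 mg/L.
DO = 8.63 − 3.536 = 5.094 mg/L.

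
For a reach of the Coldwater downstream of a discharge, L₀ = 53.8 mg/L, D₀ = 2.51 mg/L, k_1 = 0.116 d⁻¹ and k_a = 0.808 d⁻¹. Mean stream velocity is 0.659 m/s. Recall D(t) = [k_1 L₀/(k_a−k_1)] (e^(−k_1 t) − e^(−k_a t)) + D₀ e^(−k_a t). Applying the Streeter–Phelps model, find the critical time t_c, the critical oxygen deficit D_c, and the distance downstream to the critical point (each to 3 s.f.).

t_c ≈ 2.33 d; D_c ≈ 5.89 mg/L; x_c ≈ 133 km

t_c = [1/(k_a−k_1)] ln[(k_a/k_1)(1 − D₀(k_a−k_1)/(k_1 L₀))]
= [1/(0.808−0.116)] ln[(0.808/0.116)(1 − 2.51×0.6920/(0.116×53.8))]
= (1/0.6920) ln[6.966 × 0.7217] = 1.445 × ln(5.027) = 1.445 × 1.615 = 2.334 d.
L(t_c) = L₀ e^(−k_1 t_c) = 53.8 × 0.7629 = 41.04 mg/L, and at the critical point k_a D_c = k_1 L, so D_c = (0.116/0.808) × 41.04 = 5.892 mg/L.
x_c = v t_c = 0.659 m/s × 2.334 d × 86400 s/d = 132900 m ≈ 133 km.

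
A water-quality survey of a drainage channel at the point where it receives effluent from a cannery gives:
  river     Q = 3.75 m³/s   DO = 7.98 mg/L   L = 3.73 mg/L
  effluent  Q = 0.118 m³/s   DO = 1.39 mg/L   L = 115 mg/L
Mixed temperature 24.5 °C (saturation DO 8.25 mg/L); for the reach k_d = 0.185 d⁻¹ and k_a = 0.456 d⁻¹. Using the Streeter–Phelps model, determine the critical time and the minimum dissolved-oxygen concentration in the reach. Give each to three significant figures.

Mixed DO = (3.75×7.98 + 0.118×1.39)/(3.75+0.118) = 30.09/3.868 = 7.779 mg/L.
Mixed L₀ = (3.75×3.73 + 0.118×115)/(3.868) = 27.56/3.868 = 7.124 mg/L.
Initial deficit D₀ = C_s − DO₀ = 8.25 − 7.779 = 0.4710 mg/L.
t_c = (1/0.2710) ln[(0.456/0.185)(1 − 0.4710×0.2710/(0.185×7.124))] = 3.690 × ln(2.226) = 2.953 d.
D_c = (0.185/0.456) × 7.124 × e^(−0.185×2.953) = 0.4057 × 7.124 × 0.5791 = 1.674 mg/L.
Minimum DO = 8.25 − 1.674 = 6.576 mg/L.

t_c ≈ 2.95 d; minimum DO ≈ 6.58 mg/L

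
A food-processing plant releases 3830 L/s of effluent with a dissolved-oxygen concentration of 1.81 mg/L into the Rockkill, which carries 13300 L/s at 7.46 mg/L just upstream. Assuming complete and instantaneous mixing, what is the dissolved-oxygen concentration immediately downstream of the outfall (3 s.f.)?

Flow-weighted mixing: C = (Q_r C_r + Q_w C_w)/(Q_r + Q_w)
= (13300×7.46 + 3830×1.81)/(13300 + 3830) = 106200/17130 = 6.197 mg/L.

6.20 mg/L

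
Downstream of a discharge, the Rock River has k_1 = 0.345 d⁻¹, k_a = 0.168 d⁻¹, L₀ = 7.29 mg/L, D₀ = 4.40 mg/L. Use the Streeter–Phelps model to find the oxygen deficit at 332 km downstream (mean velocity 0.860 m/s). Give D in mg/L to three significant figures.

Travel time t = x/v = 332 km / (0.860 m/s) = 332000 m / 0.860 m/s = 386000 s = 4.468 d.
k_1 L₀/(k_a−k_1) = 0.345×7.29/(0.168−0.345) = 2.515/-0.1770 = -14.21 mg/L.
e^(−k_1 t) = e^(−0.345×4.468) = 0.2141; e^(−k_a t) = e^(−0.168×4.468) = 0.4721.
D = -14.21 × (0.2141 − 0.4721) + 4.40 × 0.4721 = 3.666 + 2.077 = 5.743 mg/L.

D ≈ 5.74 mg/L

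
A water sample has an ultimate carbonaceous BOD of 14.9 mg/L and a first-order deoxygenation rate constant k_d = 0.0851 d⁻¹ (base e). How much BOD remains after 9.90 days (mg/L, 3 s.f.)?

L ≈ 6.42 mg/L

L_t = L₀ e^(−k_d t) = 14.9 × e^(−0.0851×9.90) = 14.9 × 0.4306 = 6.416 mg/L.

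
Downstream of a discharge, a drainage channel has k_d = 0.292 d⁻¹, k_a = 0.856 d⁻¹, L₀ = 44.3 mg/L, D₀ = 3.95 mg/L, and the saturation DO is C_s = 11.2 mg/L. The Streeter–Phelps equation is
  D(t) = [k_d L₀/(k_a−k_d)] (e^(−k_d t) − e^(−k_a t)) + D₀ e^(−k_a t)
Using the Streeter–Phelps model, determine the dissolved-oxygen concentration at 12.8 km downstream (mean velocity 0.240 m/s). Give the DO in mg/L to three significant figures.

Travel time t = x/v = 12.8 km / (0.240 m/s) = 12800 m / 0.240 m/s = 53330 s = 0.6173 d.
k_d L₀/(k_a−k_d) = 0.292×44.3/(0.856−0.292) = 12.94/0.5640 = 22.94 mg/L.
e^(−k_d t) = e^(−0.292×0.6173) = 0.8351; e^(−k_a t) = e^(−0.856×0.6173) = 0.5896.
D = 22.94 × (0.8351 − 0.5896) + 3.95 × 0.5896 = 5.631 + 2.329 = 7.960 mg/L.
DO = C_s − D = 11.2 − 7.960 = 3.240 mg/L.

DO ≈ 3.24 mg/L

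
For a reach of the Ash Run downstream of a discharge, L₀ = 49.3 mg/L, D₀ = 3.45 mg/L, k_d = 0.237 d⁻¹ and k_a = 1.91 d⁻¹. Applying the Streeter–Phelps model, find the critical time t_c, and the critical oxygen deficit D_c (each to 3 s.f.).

t_c ≈ 0.840 d; D_c ≈ 5.01 mg/L

At the critical point dD/dt = 0, so k_d L₀ e^(−k_d t) = k_a D. Substituting D(t) from the Streeter–Phelps equation and solving for t gives
t_c = ln[(k_a/k_d)(1 − D₀(k_a−k_d)/(k_d L₀))] / (k_a−k_d).
Here k_a−k_d = 1.673 d⁻¹ and 1 − D₀(k_a−k_d)/(k_d L₀) = 1 − 3.45×1.673/(0.237×49.3) = 0.5060, so
t_c = ln(8.059 × 0.5060) / 1.673 = 1.406 / 1.673 = 0.8402 d.
D_c = (k_d/k_a) L₀ e^(−k_d t_c) = (0.237/1.91) × 49.3 × e^(−0.237×0.8402) = 0.1241 × 49.3 × 0.8195 = 5.013 mg/L.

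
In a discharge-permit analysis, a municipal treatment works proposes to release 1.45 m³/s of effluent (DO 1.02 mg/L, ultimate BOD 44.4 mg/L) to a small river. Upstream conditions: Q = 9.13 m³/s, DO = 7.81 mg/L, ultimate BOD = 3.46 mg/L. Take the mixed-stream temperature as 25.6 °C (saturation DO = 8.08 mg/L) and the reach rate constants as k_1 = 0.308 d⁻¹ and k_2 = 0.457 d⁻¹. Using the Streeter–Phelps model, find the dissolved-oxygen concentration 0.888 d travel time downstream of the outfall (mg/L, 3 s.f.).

DO ≈ 5.51 mg/L

Mixed DO = (9.13×7.81 + 1.45×1.02)/(9.13+1.45) = 72.78/10.58 = 6.879 mg/L.
Mixed L₀ = (9.13×3.46 + 1.45×44.4)/(10.58) = 95.97/10.58 = 9.071 mg/L.
Initial deficit D₀ = C_s − DO₀ = 8.08 − 6.879 = 1.201 mg/L.
D(0.888) = [0.308×9.071/(0.457−0.308)](e^(−0.308×0.888) − e^(−0.457×0.888)) + 1.201 e^(−0.457×0.888)
= 18.75 × (0.7607 − 0.6664) + 1.201 × 0.6664 = 2.568 mg/L.
DO = 8.08 − 2.568 = 5.512 mg/L.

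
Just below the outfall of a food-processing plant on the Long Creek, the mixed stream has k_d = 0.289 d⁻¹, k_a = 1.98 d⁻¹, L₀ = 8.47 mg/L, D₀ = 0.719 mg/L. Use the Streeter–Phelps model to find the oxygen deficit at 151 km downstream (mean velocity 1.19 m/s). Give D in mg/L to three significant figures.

D ≈ 0.907 mg/L

Travel time t = x/v = 151 km / (1.19 m/s) = 151000 m / 1.19 m/s = 126900 s = 1.469 d.
k_d L₀/(k_a−k_d) = 0.289×8.47/(1.98−0.289) = 2.448/1.691 = 1.448 mg/L.
e^(−k_d t) = e^(−0.289×1.469) = 0.6541; e^(−k_a t) = e^(−1.98×1.469) = 0.05459.
D = 1.448 × (0.6541 − 0.05459) + 0.719 × 0.05459 = 0.8679 + 0.03925 = 0.9071 mg/L.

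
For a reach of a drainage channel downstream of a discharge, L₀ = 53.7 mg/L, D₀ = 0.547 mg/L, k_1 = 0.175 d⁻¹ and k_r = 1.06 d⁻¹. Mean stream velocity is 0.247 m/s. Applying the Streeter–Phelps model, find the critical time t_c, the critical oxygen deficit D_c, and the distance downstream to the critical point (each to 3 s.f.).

t_c ≈ 1.98 d; D_c ≈ 6.27 mg/L; x_c ≈ 42.2 km

At the critical point dD/dt = 0, so k_1 L₀ e^(−k_1 t) = k_r D. Substituting D(t) from the Streeter–Phelps equation and solving for t gives
t_c = ln[(k_r/k_1)(1 − D₀(k_r−k_1)/(k_1 L₀))] / (k_r−k_1).
Here k_r−k_1 = 0.8850 d⁻¹ and 1 − D₀(k_r−k_1)/(k_1 L₀) = 1 − 0.547×0.8850/(0.175×53.7) = 0.9485, so
t_c = ln(6.057 × 0.9485) / 0.8850 = 1.748 / 0.8850 = 1.976 d.
L(t_c) = L₀ e^(−k_1 t_c) = 53.7 × 0.7077 = 38.00 mg/L, and at the critical point k_r D_c = k_1 L, so D_c = (0.175/1.06) × 38.00 = 6.274 mg/L.
x_c = v t_c = 0.247 m/s × 1.976 d × 86400 s/d = 42160 m ≈ 42.2 km.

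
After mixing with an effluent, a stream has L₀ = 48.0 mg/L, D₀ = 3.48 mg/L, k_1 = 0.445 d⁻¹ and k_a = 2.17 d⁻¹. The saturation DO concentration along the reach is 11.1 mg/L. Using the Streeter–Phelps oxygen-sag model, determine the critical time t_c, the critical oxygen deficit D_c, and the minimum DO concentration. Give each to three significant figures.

At the critical point dD/dt = 0, so k_1 L₀ e^(−k_1 t) = k_a D. Substituting D(t) from the Streeter–Phelps equation and solving for t gives
t_c = ln[(k_a/k_1)(1 − D₀(k_a−k_1)/(k_1 L₀))] / (k_a−k_1).
Here k_a−k_1 = 1.725 d⁻¹ and 1 − D₀(k_a−k_1)/(k_1 L₀) = 1 − 3.48×1.725/(0.445×48.0) = 0.7190, so
t_c = ln(4.876 × 0.7190) / 1.725 = 1.254 / 1.725 = 0.7272 d.
D_c = (k_1/k_a) L₀ e^(−k_1 t_c) = (0.445/2.17) × 48.0 × e^(−0.445×0.7272) = 0.2051 × 48.0 × 0.7235 = 7.122 mg/L.
Minimum DO = C_s − D_c = 11.1 − 7.122 = 3.978 mg/L.

t_c ≈ 0.727 d; D_c ≈ 7.12 mg/L; min DO ≈ 3.98 mg/L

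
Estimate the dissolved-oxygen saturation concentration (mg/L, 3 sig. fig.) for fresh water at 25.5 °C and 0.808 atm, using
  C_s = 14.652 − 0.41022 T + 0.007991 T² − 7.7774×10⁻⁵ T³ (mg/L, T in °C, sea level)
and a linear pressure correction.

C_s ≈ 6.54 mg/L

At sea level: C_s = 14.652 − 0.41022×25.5 + 0.007991×25.5² − 7.7774×10⁻⁵×25.5³ = 8.098 mg/L.
Pressure correction: C_s' = 8.098 × 0.808 = 6.543 mg/L.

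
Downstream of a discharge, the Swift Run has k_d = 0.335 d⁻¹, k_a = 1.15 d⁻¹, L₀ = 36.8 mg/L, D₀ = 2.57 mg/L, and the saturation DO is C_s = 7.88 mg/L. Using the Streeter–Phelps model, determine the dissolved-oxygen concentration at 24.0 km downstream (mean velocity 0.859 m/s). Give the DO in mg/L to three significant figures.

Travel time t = x/v = 24.0 km / (0.859 m/s) = 24000 m / 0.859 m/s = 27940 s = 0.3234 d.
k_d L₀/(k_a−k_d) = 0.335×36.8/(1.15−0.335) = 12.33/0.8150 = 15.13 mg/L.
e^(−k_d t) = e^(−0.335×0.3234) = 0.8973; e^(−k_a t) = e^(−1.15×0.3234) = 0.6894.
D = 15.13 × (0.8973 − 0.6894) + 2.57 × 0.6894 = 3.145 + 1.772 = 4.917 mg/L.
DO = C_s − D = 7.88 − 4.917 = 2.963 mg/L.

DO ≈ 2.96 mg/L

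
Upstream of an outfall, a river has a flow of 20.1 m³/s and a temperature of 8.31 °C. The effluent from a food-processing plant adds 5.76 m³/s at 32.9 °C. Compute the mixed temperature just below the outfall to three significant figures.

13.8 °C

Flow-weighted mixing: C = (Q_r C_r + Q_w C_w)/(Q_r + Q_w)
= (20.1×8.31 + 5.76×32.9)/(20.1 + 5.76) = 356.5/25.86 = 13.79 °C.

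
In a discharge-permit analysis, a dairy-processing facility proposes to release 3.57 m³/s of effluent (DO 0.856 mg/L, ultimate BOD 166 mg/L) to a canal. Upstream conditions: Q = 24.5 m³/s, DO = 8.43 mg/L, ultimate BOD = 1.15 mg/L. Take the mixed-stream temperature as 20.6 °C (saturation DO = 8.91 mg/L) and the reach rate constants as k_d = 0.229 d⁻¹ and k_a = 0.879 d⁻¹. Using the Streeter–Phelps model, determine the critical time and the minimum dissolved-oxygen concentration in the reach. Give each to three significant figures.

t_c ≈ 1.75 d; minimum DO ≈ 5.05 mg/L

Mixed DO = (24.5×8.43 + 3.57×0.856)/(24.5+3.57) = 209.6/28.07 = 7.467 mg/L.
Mixed L₀ = (24.5×1.15 + 3.57×166)/(28.07) = 620.8/28.07 = 22.12 mg/L.
Initial deficit D₀ = C_s − DO₀ = 8.91 − 7.467 = 1.443 mg/L.
t_c = (1/0.6500) ln[(0.879/0.229)(1 − 1.443×0.6500/(0.229×22.12))] = 1.538 × ln(3.127) = 1.754 d.
D_c = (0.229/0.879) × 22.12 × e^(−0.229×1.754) = 0.2605 × 22.12 × 0.6692 = 3.856 mg/L.
Minimum DO = 8.91 − 3.856 = 5.054 mg/L.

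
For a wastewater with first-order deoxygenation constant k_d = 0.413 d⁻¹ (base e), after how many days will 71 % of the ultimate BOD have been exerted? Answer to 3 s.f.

t ≈ 3.00 d

y/L₀ = 1 − e^(−k_d t) = 0.71 ⇒ e^(−k_d t) = 0.290
t = −ln(0.290) / 0.413 = 1.238 / 0.413 = 2.997 d.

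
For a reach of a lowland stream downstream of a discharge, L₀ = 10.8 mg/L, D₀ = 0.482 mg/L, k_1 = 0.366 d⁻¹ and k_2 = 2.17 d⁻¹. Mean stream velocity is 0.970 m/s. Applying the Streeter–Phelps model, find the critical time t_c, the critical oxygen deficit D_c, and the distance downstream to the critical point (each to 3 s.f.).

t_c ≈ 0.849 d; D_c ≈ 1.34 mg/L; x_c ≈ 71.1 km

With k_2/k_1 = 5.929 and 1 − D₀(k_2−k_1)/(k_1 L₀) = 0.7800,
t_c = ln(5.929 × 0.7800) / (2.17 − 0.366) = ln(4.625) / 1.804 = 1.531/1.804 = 0.8489 d.
L(t_c) = L₀ e^(−k_1 t_c) = 10.8 × 0.7329 = 7.916 mg/L, and at the critical point k_2 D_c = k_1 L, so D_c = (0.366/2.17) × 7.916 = 1.335 mg/L.
x_c = v t_c = 0.970 m/s × 0.8489 d × 86400 s/d = 71140 m ≈ 71.1 km.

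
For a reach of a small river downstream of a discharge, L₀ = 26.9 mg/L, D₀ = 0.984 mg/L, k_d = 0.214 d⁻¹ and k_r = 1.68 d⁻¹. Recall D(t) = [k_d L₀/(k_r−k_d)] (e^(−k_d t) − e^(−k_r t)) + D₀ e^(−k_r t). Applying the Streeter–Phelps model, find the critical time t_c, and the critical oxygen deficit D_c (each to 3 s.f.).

t_c ≈ 1.21 d; D_c ≈ 2.65 mg/L

t_c = [1/(k_r−k_d)] ln[(k_r/k_d)(1 − D₀(k_r−k_d)/(k_d L₀))]
= [1/(1.68−0.214)] ln[(1.68/0.214)(1 − 0.984×1.466/(0.214×26.9))]
= (1/1.466) ln[7.850 × 0.7494] = 0.6821 × ln(5.883) = 0.6821 × 1.772 = 1.209 d.
D_c = (k_d/k_r) L₀ e^(−k_d t_c) = (0.214/1.68) × 26.9 × e^(−0.214×1.209) = 0.1274 × 26.9 × 0.7721 = 2.646 mg/L.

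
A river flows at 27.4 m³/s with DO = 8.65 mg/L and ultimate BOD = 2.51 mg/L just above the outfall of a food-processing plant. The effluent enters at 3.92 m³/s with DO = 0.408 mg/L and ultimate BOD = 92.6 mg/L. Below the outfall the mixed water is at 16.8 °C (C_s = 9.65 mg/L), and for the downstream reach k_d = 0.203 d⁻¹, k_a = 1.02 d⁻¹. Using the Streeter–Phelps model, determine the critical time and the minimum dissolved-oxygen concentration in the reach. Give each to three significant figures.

Mixed DO = (27.4×8.65 + 3.92×0.408)/(27.4+3.92) = 238.6/31.32 = 7.618 mg/L.
Mixed L₀ = (27.4×2.51 + 3.92×92.6)/(31.32) = 431.8/31.32 = 13.79 mg/L.
Initial deficit D₀ = C_s − DO₀ = 9.65 − 7.618 = 2.032 mg/L.
t_c = (1/0.8170) ln[(1.02/0.203)(1 − 2.032×0.8170/(0.203×13.79))] = 1.224 × ln(2.045) = 0.8753 d.
D_c = (0.203/1.02) × 13.79 × e^(−0.203×0.8753) = 0.1990 × 13.79 × 0.8372 = 2.297 mg/L.
Minimum DO = 9.65 − 2.297 = 7.353 mg/L.

t_c ≈ 0.875 d; minimum DO ≈ 7.35 mg/L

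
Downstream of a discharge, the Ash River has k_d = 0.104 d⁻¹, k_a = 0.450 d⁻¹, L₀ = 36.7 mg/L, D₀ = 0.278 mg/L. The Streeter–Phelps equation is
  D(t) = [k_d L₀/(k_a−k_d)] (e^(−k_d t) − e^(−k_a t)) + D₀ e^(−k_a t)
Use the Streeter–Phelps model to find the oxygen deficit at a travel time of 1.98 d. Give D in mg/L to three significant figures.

D ≈ 4.57 mg/L

k_d L₀/(k_a−k_d) = 0.104×36.7/(0.450−0.104) = 3.817/0.3460 = 11.03 mg/L.
e^(−k_d t) = e^(−0.104×1.980) = 0.8139; e^(−k_a t) = e^(−0.450×1.980) = 0.4102.
D = 11.03 × (0.8139 − 0.4102) + 0.278 × 0.4102 = 4.453 + 0.1140 = 4.567 mg/L.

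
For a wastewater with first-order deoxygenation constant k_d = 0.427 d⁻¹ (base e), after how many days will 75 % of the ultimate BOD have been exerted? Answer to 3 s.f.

t ≈ 3.25 d

y/L₀ = 1 − e^(−k_d t) = 0.75 ⇒ e^(−k_d t) = 0.250
t = −ln(0.250) / 0.427 = 1.386 / 0.427 = 3.247 d.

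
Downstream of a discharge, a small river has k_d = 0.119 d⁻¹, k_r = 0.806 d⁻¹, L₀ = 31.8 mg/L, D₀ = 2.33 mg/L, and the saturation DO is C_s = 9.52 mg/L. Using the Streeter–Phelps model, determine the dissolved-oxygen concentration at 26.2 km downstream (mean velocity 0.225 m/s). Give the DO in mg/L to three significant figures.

DO ≈ 5.90 mg/L

Travel time t = x/v = 26.2 km / (0.225 m/s) = 26200 m / 0.225 m/s = 116400 s = 1.348 d.
k_d L₀/(k_r−k_d) = 0.119×31.8/(0.806−0.119) = 3.784/0.6870 = 5.508 mg/L.
e^(−k_d t) = e^(−0.119×1.348) = 0.8518; e^(−k_r t) = e^(−0.806×1.348) = 0.3375.
D = 5.508 × (0.8518 − 0.3375) + 2.33 × 0.3375 = 2.833 + 0.7863 = 3.619 mg/L.
DO = C_s − D = 9.52 − 3.619 = 5.901 mg/L.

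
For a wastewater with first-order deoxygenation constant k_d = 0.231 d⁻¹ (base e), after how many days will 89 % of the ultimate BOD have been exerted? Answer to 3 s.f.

t ≈ 9.56 d

y/L₀ = 1 − e^(−k_d t) = 0.89 ⇒ e^(−k_d t) = 0.110
t = −ln(0.110) / 0.231 = 2.207 / 0.231 = 9.555 d.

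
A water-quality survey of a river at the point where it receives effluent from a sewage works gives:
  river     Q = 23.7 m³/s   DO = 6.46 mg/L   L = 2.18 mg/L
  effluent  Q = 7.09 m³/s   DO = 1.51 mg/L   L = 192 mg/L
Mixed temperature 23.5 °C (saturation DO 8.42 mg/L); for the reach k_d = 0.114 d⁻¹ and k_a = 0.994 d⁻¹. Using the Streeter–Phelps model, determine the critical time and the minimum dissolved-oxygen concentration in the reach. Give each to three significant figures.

t_c ≈ 1.62 d; minimum DO ≈ 4.05 mg/L

Mixed DO = (23.7×6.46 + 7.09×1.51)/(23.7+7.09) = 163.8/30.79 = 5.320 mg/L.
Mixed L₀ = (23.7×2.18 + 7.09×192)/(30.79) = 1413/30.79 = 45.89 mg/L.
Initial deficit D₀ = C_s − DO₀ = 8.42 − 5.320 = 3.100 mg/L.
t_c = (1/0.8800) ln[(0.994/0.114)(1 − 3.100×0.8800/(0.114×45.89))] = 1.136 × ln(4.173) = 1.623 d.
D_c = (0.114/0.994) × 45.89 × e^(−0.114×1.623) = 0.1147 × 45.89 × 0.8310 = 4.374 mg/L.
Minimum DO = 8.42 − 4.374 = 4.046 mg/L.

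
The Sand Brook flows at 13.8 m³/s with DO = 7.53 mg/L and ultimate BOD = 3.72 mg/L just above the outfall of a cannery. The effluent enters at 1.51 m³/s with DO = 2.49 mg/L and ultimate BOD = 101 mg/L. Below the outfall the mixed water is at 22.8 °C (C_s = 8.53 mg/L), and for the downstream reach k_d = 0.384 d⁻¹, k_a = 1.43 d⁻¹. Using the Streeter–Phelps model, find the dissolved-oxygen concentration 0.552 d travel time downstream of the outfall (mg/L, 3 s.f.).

DO ≈ 6.12 mg/L

Mixed DO = (13.8×7.53 + 1.51×2.49)/(13.8+1.51) = 107.7/15.31 = 7.033 mg/L.
Mixed L₀ = (13.8×3.72 + 1.51×101)/(15.31) = 203.8/15.31 = 13.31 mg/L.
Initial deficit D₀ = C_s − DO₀ = 8.53 − 7.033 = 1.497 mg/L.
D(0.552) = [0.384×13.31/(1.43−0.384)](e^(−0.384×0.552) − e^(−1.43×0.552)) + 1.497 e^(−1.43×0.552)
= 4.888 × (0.8090 − 0.4541) + 1.497 × 0.4541 = 2.414 mg/L.
DO = 8.53 − 2.414 = 6.116 mg/L.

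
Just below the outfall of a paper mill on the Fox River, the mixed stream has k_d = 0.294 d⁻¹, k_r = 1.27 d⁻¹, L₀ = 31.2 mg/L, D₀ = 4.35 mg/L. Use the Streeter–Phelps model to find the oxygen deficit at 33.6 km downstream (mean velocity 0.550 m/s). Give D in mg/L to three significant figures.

D ≈ 5.58 mg/L

Travel time t = x/v = 33.6 km / (0.550 m/s) = 33600 m / 0.550 m/s = 61090 s = 0.7071 d.
k_d L₀/(k_r−k_d) = 0.294×31.2/(1.27−0.294) = 9.173/0.9760 = 9.398 mg/L.
e^(−k_d t) = e^(−0.294×0.7071) = 0.8123; e^(−k_r t) = e^(−1.27×0.7071) = 0.4074.
D = 9.398 × (0.8123 − 0.4074) + 4.35 × 0.4074 = 3.806 + 1.772 = 5.578 mg/L.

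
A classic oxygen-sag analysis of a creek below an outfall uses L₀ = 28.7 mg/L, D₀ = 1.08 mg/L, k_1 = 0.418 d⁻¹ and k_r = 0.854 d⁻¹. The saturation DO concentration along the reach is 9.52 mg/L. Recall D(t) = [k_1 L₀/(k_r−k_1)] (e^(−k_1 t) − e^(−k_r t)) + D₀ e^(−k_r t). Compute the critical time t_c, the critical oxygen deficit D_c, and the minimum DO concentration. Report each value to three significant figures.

t_c = [1/(k_r−k_1)] ln[(k_r/k_1)(1 − D₀(k_r−k_1)/(k_1 L₀))]
= [1/(0.854−0.418)] ln[(0.854/0.418)(1 − 1.08×0.4360/(0.418×28.7))]
= (1/0.4360) ln[2.043 × 0.9607] = 2.294 × ln(1.963) = 2.294 × 0.6744 = 1.547 d.
D_c = (k_1/k_r) L₀ e^(−k_1 t_c) = (0.418/0.854) × 28.7 × e^(−0.418×1.547) = 0.4895 × 28.7 × 0.5238 = 7.359 mg/L.
Minimum DO = C_s − D_c = 9.52 − 7.359 = 2.161 mg/L.

t_c ≈ 1.55 d; D_c ≈ 7.36 mg/L; min DO ≈ 2.16 mg/L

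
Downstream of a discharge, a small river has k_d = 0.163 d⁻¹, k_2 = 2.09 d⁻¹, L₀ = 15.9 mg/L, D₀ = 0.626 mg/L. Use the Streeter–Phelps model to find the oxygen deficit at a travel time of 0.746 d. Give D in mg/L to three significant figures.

k_d L₀/(k_2−k_d) = 0.163×15.9/(2.09−0.163) = 2.592/1.927 = 1.345 mg/L.
e^(−k_d t) = e^(−0.163×0.7460) = 0.8855; e^(−k_2 t) = e^(−2.09×0.7460) = 0.2103.
D = 1.345 × (0.8855 − 0.2103) + 0.626 × 0.2103 = 0.9081 + 0.1317 = 1.040 mg/L.

D ≈ 1.04 mg/L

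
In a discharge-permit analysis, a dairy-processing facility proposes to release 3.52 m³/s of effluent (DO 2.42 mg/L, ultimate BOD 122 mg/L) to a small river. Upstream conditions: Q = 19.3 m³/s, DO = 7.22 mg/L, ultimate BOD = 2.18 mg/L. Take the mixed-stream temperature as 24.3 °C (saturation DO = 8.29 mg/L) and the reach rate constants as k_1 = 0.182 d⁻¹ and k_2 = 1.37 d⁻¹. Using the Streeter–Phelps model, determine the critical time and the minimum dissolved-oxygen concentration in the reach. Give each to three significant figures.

t_c ≈ 0.985 d; minimum DO ≈ 6.00 mg/L

Mixed DO = (19.3×7.22 + 3.52×2.42)/(19.3+3.52) = 147.9/22.82 = 6.480 mg/L.
Mixed L₀ = (19.3×2.18 + 3.52×122)/(22.82) = 471.5/22.82 = 20.66 mg/L.
Initial deficit D₀ = C_s − DO₀ = 8.29 − 6.480 = 1.810 mg/L.
t_c = (1/1.188) ln[(1.37/0.182)(1 − 1.810×1.188/(0.182×20.66))] = 0.8418 × ln(3.222) = 0.9849 d.
D_c = (0.182/1.37) × 20.66 × e^(−0.182×0.9849) = 0.1328 × 20.66 × 0.8359 = 2.294 mg/L.
Minimum DO = 8.29 − 2.294 = 5.996 mg/L.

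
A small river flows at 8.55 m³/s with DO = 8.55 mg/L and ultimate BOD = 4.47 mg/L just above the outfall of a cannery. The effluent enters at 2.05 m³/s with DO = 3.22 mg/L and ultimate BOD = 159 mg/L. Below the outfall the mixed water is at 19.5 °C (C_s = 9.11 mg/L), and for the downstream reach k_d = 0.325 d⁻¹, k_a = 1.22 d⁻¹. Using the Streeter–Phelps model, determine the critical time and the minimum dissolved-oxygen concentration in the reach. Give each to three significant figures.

t_c ≈ 1.33 d; minimum DO ≈ 3.16 mg/L

Mixed DO = (8.55×8.55 + 2.05×3.22)/(8.55+2.05) = 79.70/10.60 = 7.519 mg/L.
Mixed L₀ = (8.55×4.47 + 2.05×159)/(10.60) = 364.2/10.60 = 34.36 mg/L.
Initial deficit D₀ = C_s − DO₀ = 9.11 − 7.519 = 1.591 mg/L.
t_c = (1/0.8950) ln[(1.22/0.325)(1 − 1.591×0.8950/(0.325×34.36))] = 1.117 × ln(3.275) = 1.326 d.
D_c = (0.325/1.22) × 34.36 × e^(−0.325×1.326) = 0.2664 × 34.36 × 0.6500 = 5.949 mg/L.
Minimum DO = 9.11 − 5.949 = 3.161 mg/L.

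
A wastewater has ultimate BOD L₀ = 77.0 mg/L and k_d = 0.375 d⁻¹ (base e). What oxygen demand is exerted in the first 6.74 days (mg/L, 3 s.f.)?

y ≈ 70.9 mg/L

y_t = L₀(1 − e^(−k_d t)) = 77.0 × (1 − e^(−0.375×6.74))
= 77.0 × (1 − 0.07986) = 77.0 × 0.9201 = 70.85 mg/L.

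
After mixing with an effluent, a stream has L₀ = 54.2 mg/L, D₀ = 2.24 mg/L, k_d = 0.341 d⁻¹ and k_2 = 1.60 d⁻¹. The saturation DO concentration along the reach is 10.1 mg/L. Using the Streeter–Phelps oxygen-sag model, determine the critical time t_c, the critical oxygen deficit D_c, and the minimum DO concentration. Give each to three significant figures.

t_c = [1/(k_2−k_d)] ln[(k_2/k_d)(1 − D₀(k_2−k_d)/(k_d L₀))]
= [1/(1.60−0.341)] ln[(1.60/0.341)(1 − 2.24×1.259/(0.341×54.2))]
= (1/1.259) ln[4.692 × 0.8474] = 0.7943 × ln(3.976) = 0.7943 × 1.380 = 1.096 d.
D_c = (k_d/k_2) L₀ e^(−k_d t_c) = (0.341/1.60) × 54.2 × e^(−0.341×1.096) = 0.2131 × 54.2 × 0.6881 = 7.948 mg/L.
Minimum DO = C_s − D_c = 10.1 − 7.948 = 2.152 mg/L.

t_c ≈ 1.10 d; D_c ≈ 7.95 mg/L; min DO ≈ 2.15 mg/L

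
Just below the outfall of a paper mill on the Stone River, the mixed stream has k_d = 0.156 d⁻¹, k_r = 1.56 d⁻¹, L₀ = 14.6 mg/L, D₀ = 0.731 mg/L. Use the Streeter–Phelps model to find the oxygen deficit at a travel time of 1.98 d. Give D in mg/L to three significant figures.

k_d L₀/(k_r−k_d) = 0.156×14.6/(1.56−0.156) = 2.278/1.404 = 1.622 mg/L.
e^(−k_d t) = e^(−0.156×1.980) = 0.7343; e^(−k_r t) = e^(−1.56×1.980) = 0.04556.
D = 1.622 × (0.7343 − 0.04556) + 0.731 × 0.04556 = 1.117 + 0.03330 = 1.151 mg/L.

D ≈ 1.15 mg/L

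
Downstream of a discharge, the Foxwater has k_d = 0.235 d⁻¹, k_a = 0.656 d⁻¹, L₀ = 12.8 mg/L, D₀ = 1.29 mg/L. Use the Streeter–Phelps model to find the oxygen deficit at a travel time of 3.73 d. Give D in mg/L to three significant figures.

k_d L₀/(k_a−k_d) = 0.235×12.8/(0.656−0.235) = 3.008/0.4210 = 7.145 mg/L.
e^(−k_d t) = e^(−0.235×3.730) = 0.4162; e^(−k_a t) = e^(−0.656×3.730) = 0.08656.
D = 7.145 × (0.4162 − 0.08656) + 1.29 × 0.08656 = 2.355 + 0.1117 = 2.467 mg/L.

D ≈ 2.47 mg/L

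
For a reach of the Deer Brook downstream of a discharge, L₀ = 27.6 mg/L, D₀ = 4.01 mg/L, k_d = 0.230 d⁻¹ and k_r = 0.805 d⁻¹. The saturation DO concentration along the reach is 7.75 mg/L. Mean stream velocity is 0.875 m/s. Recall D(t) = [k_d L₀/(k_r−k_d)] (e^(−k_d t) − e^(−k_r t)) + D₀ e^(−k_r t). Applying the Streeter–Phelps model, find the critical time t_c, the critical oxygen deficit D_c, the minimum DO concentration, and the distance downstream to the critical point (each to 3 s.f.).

At the critical point dD/dt = 0, so k_d L₀ e^(−k_d t) = k_r D. Substituting D(t) from the Streeter–Phelps equation and solving for t gives
t_c = ln[(k_r/k_d)(1 − D₀(k_r−k_d)/(k_d L₀))] / (k_r−k_d).
Here k_r−k_d = 0.5750 d⁻¹ and 1 − D₀(k_r−k_d)/(k_d L₀) = 1 − 4.01×0.5750/(0.230×27.6) = 0.6368, so
t_c = ln(3.500 × 0.6368) / 0.5750 = 0.8014 / 0.5750 = 1.394 d.
D_c = (k_d/k_r) L₀ e^(−k_d t_c) = (0.230/0.805) × 27.6 × e^(−0.230×1.394) = 0.2857 × 27.6 × 0.7257 = 5.723 mg/L.
Minimum DO = C_s − D_c = 7.75 − 5.723 = 2.027 mg/L.
x_c = v t_c = 0.875 m/s × 1.394 d × 86400 s/d = 105400 m ≈ 105 km.

t_c ≈ 1.39 d; D_c ≈ 5.72 mg/L; min DO ≈ 2.03 mg/L; x_c ≈ 105 km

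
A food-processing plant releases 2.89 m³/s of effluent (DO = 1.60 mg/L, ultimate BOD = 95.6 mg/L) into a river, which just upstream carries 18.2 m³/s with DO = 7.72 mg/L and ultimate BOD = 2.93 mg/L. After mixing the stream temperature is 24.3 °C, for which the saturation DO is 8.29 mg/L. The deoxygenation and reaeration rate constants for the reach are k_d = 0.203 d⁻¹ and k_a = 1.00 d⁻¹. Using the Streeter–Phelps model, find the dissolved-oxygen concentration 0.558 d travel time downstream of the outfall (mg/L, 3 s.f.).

Mixed DO = (18.2×7.72 + 2.89×1.60)/(18.2+2.89) = 145.1/21.09 = 6.881 mg/L.
Mixed L₀ = (18.2×2.93 + 2.89×95.6)/(21.09) = 329.6/21.09 = 15.63 mg/L.
Initial deficit D₀ = C_s − DO₀ = 8.29 − 6.881 = 1.409 mg/L.
D(0.558) = [0.203×15.63/(1.00−0.203)](e^(−0.203×0.558) − e^(−1.00×0.558)) + 1.409 e^(−1.00×0.558)
= 3.981 × (0.8929 − 0.5724) + 1.409 × 0.5724 = 2.082 mg/L.
DO = 8.29 − 2.082 = 6.208 mg/L.

DO ≈ 6.21 mg/L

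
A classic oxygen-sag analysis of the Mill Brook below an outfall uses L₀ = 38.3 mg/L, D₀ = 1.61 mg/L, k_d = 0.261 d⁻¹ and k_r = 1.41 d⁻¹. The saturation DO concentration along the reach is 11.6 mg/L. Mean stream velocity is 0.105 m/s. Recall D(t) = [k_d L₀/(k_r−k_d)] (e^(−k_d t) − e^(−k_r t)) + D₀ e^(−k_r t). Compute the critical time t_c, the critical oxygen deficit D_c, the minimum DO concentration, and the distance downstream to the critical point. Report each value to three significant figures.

t_c = [1/(k_r−k_d)] ln[(k_r/k_d)(1 − D₀(k_r−k_d)/(k_d L₀))]
= [1/(1.41−0.261)] ln[(1.41/0.261)(1 − 1.61×1.149/(0.261×38.3))]
= (1/1.149) ln[5.402 × 0.8149] = 0.8703 × ln(4.403) = 0.8703 × 1.482 = 1.290 d.
L(t_c) = L₀ e^(−k_d t_c) = 38.3 × 0.7141 = 27.35 mg/L, and at the critical point k_r D_c = k_d L, so D_c = (0.261/1.41) × 27.35 = 5.063 mg/L.
Minimum DO = C_s − D_c = 11.6 − 5.063 = 6.537 mg/L.
x_c = v t_c = 0.105 m/s × 1.290 d × 86400 s/d = 11700 m ≈ 11.7 km.

t_c ≈ 1.29 d; D_c ≈ 5.06 mg/L; min DO ≈ 6.54 mg/L; x_c ≈ 11.7 km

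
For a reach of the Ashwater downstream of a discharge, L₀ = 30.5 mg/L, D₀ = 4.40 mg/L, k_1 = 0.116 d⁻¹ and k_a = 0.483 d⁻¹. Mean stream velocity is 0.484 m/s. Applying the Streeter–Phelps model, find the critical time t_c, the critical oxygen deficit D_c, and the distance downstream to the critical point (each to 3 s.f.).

t_c ≈ 2.23 d; D_c ≈ 5.66 mg/L; x_c ≈ 93.1 km

t_c = [1/(k_a−k_1)] ln[(k_a/k_1)(1 − D₀(k_a−k_1)/(k_1 L₀))]
= [1/(0.483−0.116)] ln[(0.483/0.116)(1 − 4.40×0.3670/(0.116×30.5))]
= (1/0.3670) ln[4.164 × 0.5436] = 2.725 × ln(2.263) = 2.725 × 0.8169 = 2.226 d.
D_c = (k_1/k_a) L₀ e^(−k_1 t_c) = (0.116/0.483) × 30.5 × e^(−0.116×2.226) = 0.2402 × 30.5 × 0.7724 = 5.658 mg/L.
x_c = v t_c = 0.484 m/s × 2.226 d × 86400 s/d = 93080 m ≈ 93.1 km.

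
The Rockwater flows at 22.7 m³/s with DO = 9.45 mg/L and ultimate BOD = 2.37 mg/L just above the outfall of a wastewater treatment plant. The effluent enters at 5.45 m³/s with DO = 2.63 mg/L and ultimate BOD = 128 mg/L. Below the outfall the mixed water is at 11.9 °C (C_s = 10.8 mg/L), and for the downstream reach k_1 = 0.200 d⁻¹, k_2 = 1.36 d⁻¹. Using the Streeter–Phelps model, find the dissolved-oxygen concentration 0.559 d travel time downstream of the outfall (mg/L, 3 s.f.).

Mixed DO = (22.7×9.45 + 5.45×2.63)/(22.7+5.45) = 228.8/28.15 = 8.130 mg/L.
Mixed L₀ = (22.7×2.37 + 5.45×128)/(28.15) = 751.4/28.15 = 26.69 mg/L.
Initial deficit D₀ = C_s − DO₀ = 10.8 − 8.130 = 2.670 mg/L.
D(0.559) = [0.200×26.69/(1.36−0.200)](e^(−0.200×0.559) − e^(−1.36×0.559)) + 2.670 e^(−1.36×0.559)
= 4.602 × (0.8942 − 0.4676) + 2.670 × 0.4676 = 3.212 mg/L.
DO = 10.8 − 3.212 = 7.588 mg/L.

DO ≈ 7.59 mg/L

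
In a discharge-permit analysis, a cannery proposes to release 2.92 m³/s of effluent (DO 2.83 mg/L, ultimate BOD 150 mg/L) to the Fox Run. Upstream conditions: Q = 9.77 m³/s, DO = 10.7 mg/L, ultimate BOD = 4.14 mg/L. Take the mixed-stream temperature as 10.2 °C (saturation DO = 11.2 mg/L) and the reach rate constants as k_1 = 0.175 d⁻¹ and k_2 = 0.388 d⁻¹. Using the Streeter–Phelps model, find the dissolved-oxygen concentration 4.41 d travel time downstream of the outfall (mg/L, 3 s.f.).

DO ≈ 2.06 mg/L

Mixed DO = (9.77×10.7 + 2.92×2.83)/(9.77+2.92) = 112.8/12.69 = 8.889 mg/L.
Mixed L₀ = (9.77×4.14 + 2.92×150)/(12.69) = 478.4/12.69 = 37.70 mg/L.
Initial deficit D₀ = C_s − DO₀ = 11.2 − 8.889 = 2.311 mg/L.
D(4.41) = [0.175×37.70/(0.388−0.175)](e^(−0.175×4.41) − e^(−0.388×4.41)) + 2.311 e^(−0.388×4.41)
= 30.98 × (0.4622 − 0.1807) + 2.311 × 0.1807 = 9.138 mg/L.
DO = 11.2 − 9.138 = 2.062 mg/L.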